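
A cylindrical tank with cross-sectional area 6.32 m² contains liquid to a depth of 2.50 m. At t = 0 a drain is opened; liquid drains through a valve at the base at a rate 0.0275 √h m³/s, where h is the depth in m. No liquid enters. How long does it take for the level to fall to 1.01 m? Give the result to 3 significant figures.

With no inflow, A dh/dt = −0.0275 √h.
This is separable: 2 d(√h)/dt = −0.0275/A, so √h = √h₀ − (0.0275/(2A)) t.
t = 2A(√h₀ − √h)/0.0275 = 2·6.32·(√2.50 − √1.01)/0.0275
  = 12.640 × (1.5811 − 1.0050) / 0.0275 = 264.82 s.

265 s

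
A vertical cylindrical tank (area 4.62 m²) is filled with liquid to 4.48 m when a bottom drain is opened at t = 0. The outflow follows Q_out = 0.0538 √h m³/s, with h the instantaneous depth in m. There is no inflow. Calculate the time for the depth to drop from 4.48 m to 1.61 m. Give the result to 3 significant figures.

146 s

With no inflow, A dh/dt = −0.0538 √h.
This is separable: 2 d(√h)/dt = −0.0538/A, so √h = √h₀ − (0.0538/(2A)) t.
t = 2A(√h₀ − √h)/0.0538 = 2·4.62·(√4.48 − √1.61)/0.0538
  = 9.2400 × (2.1166 − 1.2689) / 0.0538 = 145.60 s.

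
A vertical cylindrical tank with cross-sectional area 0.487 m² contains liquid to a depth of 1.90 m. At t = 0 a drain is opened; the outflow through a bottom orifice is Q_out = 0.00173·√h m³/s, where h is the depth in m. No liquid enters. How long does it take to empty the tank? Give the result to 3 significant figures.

With no inflow, A dh/dt = −0.00173 √h.
This is separable: 2 d(√h)/dt = −0.00173/A, so √h = √h₀ − (0.00173/(2A)) t.
Tank is empty when √h = 0: t_empty = 2A√h₀/0.00173.
t_empty = 2·0.487·√1.90/0.00173 = 0.97400·1.3784/0.00173 = 776.05 s.

776 s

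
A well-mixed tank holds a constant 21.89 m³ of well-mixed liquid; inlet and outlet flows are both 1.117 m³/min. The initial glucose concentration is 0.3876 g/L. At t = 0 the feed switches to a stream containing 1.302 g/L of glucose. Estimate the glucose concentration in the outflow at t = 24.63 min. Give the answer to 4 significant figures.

Unsteady species balance (constant V, well mixed): V dC/dt = Q(C_in − C).
Time constant τ = V/Q = 21.89/1.117 = 19.5971 min.
Solution: C(t) = C_in + (C₀ − C_in) e^(−t/τ).
C(24.63) = 1.302 + (0.3876 − 1.302)·e^(−24.63/19.5971) = 1.302 + (-0.914400)·0.284559 = 1.04180 g/L.

1.042 g/L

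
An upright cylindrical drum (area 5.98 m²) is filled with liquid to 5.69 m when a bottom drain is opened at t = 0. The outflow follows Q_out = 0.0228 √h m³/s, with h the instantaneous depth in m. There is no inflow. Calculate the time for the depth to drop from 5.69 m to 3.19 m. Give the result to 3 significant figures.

314 s

A dh/dt = −Q_out = −0.0228 √h.
∫ h^(−1/2) dh = −(0.0228/A) ∫ dt, giving 2√h = 2√h₀ − (0.0228/A) t.
t = 2A(√h₀ − √h)/0.0228 = 2·5.98·(√5.69 − √3.19)/0.0228
  = 11.960 × (2.3854 − 1.7861) / 0.0228 = 314.38 s.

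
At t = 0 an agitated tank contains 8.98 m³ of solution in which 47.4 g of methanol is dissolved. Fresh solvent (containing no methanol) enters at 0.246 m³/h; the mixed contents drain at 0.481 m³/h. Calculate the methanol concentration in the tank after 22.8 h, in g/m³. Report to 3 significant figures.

2.04 g/m³

Total volume: dV/dt = Q_in − Q_out = -0.23500 m³/h, so V(t) = 8.98 − 0.23500 t and V(22.8) = 3.6220 m³.
No methanol enters, so dm/dt = −Q_out · (m/V).
Separate: dm/m = −Q_out dt/V(t) ⇒ ln(m/m₀) = −(Q_out/(Q_in−Q_out)) ln(V/V₀).
m = m₀ (V₀/V)^(Q_out/(Q_in−Q_out)) = 47.4 × (8.98/3.6220)^(-2.0468) = 7.3903 g.
C = m/V = 7.3903/3.6220 = 2.0404 g/m³.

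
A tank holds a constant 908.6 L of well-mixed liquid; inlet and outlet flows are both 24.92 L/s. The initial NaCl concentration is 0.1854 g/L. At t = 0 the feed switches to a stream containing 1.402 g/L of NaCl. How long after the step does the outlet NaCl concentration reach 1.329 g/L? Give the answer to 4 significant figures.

Species balance: V dC/dt = Q(C_in − C) ⇒ τ = V/Q = 36.4607 s.
C(t) = C_in + (C₀ − C_in) e^(−t/τ). Set C = 1.329 and solve for t:
e^(−t/τ) = (C − C_in)/(C₀ − C_in) = (1.329 − 1.402)/(0.1854 − 1.402) = 0.0600033
t = −τ ln(…) = 36.4607 × 2.81336 = 102.577 s.

102.6 s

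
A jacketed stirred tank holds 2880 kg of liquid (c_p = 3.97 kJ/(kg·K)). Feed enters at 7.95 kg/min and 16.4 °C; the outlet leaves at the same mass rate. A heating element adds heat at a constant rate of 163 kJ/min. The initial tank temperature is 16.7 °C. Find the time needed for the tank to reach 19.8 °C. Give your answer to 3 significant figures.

M c_p dT/dt = ṁ c_p (T_in − T) + Q̇.
τ = M/ṁ = 362.26 min; T_ss = T_in + Q̇/(ṁ c_p) = 21.565 °C.
T(t) = T_ss + (T₀ − T_ss) e^(−t/τ). Set T = 19.8:
e^(−t/τ) = (19.8 − 21.565)/(16.7 − 21.565) = 0.36273
t = −362.26 · ln(0.36273) = 367.37 min.

367 min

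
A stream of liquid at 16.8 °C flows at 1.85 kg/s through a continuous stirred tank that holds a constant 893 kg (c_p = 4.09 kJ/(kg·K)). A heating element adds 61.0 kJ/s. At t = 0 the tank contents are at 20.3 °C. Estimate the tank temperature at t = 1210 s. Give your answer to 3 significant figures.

M c_p dT/dt = ṁ c_p (T_in − T) + Q̇.
τ = M/ṁ = 482.70 s; T_ss = T_in + Q̇/(ṁ c_p) = 16.8 + 61.0/(1.85·4.09) = 24.862 °C.
This is linear first-order; T(t) = T_ss + (T₀ − T_ss) e^(−t/τ).
T(1210) = 24.862 + (-4.5619)·e^(−1210/482.70) = 24.862 + (-4.5619)·0.081535 = 24.490 °C.

24.5 °C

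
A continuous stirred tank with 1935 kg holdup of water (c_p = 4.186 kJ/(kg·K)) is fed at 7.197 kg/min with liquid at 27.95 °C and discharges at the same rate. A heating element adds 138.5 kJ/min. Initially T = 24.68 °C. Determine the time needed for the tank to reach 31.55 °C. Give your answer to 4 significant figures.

555.3 min

M c_p dT/dt = ṁ c_p (T_in − T) + Q̇.
τ = M/ṁ = 268.862 min; T_ss = T_in + Q̇/(ṁ c_p) = 32.5473 °C.
T(t) = T_ss + (T₀ − T_ss) e^(−t/τ). Set T = 31.55:
e^(−t/τ) = (31.55 − 32.5473)/(24.68 − 32.5473) = 0.126761
t = −268.862 · ln(0.126761) = 555.322 min.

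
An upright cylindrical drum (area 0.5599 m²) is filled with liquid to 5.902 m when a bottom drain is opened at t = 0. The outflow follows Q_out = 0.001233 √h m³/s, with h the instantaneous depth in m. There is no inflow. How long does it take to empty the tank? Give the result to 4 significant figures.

Volume balance on the tank: A dh/dt = −0.001233 √h.
∫ h^(−1/2) dh = −(0.001233/A) ∫ dt, giving 2√h = 2√h₀ − (0.001233/A) t.
Tank is empty when √h = 0: t_empty = 2A√h₀/0.001233.
t_empty = 2·0.5599·√5.902/0.001233 = 1.11980·2.42940/0.001233 = 2206.36 s.

2206 s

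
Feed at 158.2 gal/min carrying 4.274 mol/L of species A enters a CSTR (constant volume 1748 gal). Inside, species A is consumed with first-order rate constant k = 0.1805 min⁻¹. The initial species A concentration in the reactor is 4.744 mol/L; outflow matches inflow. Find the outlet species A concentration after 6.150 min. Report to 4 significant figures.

V dC/dt = Q(C_in − C) − k V C.
dC/dt = (Q/V) C_in − (Q/V + k) C; effective rate a = Q/V + k = 0.0905034 + 0.1805 = 0.271003 min⁻¹.
C_ss = Q C_in/(Q + kV) = 1.42733 mol/L; C(t) = C_ss + (C₀ − C_ss) e^(−a t).
C(6.150) = 1.42733 + (3.31667)·e^(−0.271003·6.150) = 1.42733 + (3.31667)·0.188875 = 2.05377 mol/L.

2.054 mol/L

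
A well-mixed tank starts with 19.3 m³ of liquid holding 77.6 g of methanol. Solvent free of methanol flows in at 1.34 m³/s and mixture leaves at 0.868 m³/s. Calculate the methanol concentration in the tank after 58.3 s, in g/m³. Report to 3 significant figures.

0.325 g/m³

Total volume: dV/dt = Q_in − Q_out = 0.47200 m³/s, so V(t) = 19.3 + 0.47200 t and V(58.3) = 46.818 m³.
Species balance (pure solvent in): dm/dt = −Q_out · m/V(t).
Separate: dm/m = −Q_out dt/V(t) ⇒ ln(m/m₀) = −(Q_out/(Q_in−Q_out)) ln(V/V₀).
m = m₀ (V₀/V)^(Q_out/(Q_in−Q_out)) = 77.6 × (19.3/46.818)^(1.8390) = 15.210 g.
C = m/V = 15.210/46.818 = 0.32488 g/m³.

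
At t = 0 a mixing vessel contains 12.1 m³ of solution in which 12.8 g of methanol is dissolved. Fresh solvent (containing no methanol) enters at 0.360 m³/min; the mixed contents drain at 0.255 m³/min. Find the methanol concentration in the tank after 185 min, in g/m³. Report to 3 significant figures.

Let m(t) be the amount of methanol. Volume: V(t) = V₀ + (Q_in − Q_out) t = 12.1 + 0.10500 t; V(185) = 31.525 m³.
Species balance (pure solvent in): dm/dt = −Q_out · m/V(t).
dm/m = −Q_out dt/(V₀ + 0.10500 t); integrating gives ln(m/m₀) = −(Q_out/(Q_in−Q_out)) ln(V/V₀).
m = m₀ (V₀/V)^(Q_out/(Q_in−Q_out)) = 12.8 × (12.1/31.525)^(2.4286) = 1.2510 g.
C = m/V = 1.2510/31.525 = 0.039681 g/m³.

0.0397 g/m³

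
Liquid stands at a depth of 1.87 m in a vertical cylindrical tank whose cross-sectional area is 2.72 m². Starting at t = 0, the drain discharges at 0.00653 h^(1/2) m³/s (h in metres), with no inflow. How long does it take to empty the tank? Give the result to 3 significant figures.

1140 s

A dh/dt = −Q_out = −0.00653 √h.
This is separable: 2 d(√h)/dt = −0.00653/A, so √h = √h₀ − (0.00653/(2A)) t.
Tank is empty when √h = 0: t_empty = 2A√h₀/0.00653.
t_empty = 2·2.72·√1.87/0.00653 = 5.4400·1.3675/0.00653 = 1139.2 s.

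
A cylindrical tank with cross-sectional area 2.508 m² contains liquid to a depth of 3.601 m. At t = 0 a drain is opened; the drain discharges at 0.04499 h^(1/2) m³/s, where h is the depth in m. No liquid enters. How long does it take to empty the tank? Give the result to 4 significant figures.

With no inflow, A dh/dt = −0.04499 √h.
Separate and integrate: 2(√h − √h₀) = −(0.04499/A) t.
Tank is empty when √h = 0: t_empty = 2A√h₀/0.04499.
t_empty = 2·2.508·√3.601/0.04499 = 5.01600·1.89763/0.04499 = 211.570 s.

211.6 s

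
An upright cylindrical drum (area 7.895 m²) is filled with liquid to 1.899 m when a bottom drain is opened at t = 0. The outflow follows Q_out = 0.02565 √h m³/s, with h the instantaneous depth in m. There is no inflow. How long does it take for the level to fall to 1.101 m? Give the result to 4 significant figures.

202.4 s

Accumulation of liquid (constant cross-section A): A dh/dt = −0.02565 √h.
This is separable: 2 d(√h)/dt = −0.02565/A, so √h = √h₀ − (0.02565/(2A)) t.
t = 2A(√h₀ − √h)/0.02565 = 2·7.895·(√1.899 − √1.101)/0.02565
  = 15.7900 × (1.37804 − 1.04929) / 0.02565 = 202.381 s.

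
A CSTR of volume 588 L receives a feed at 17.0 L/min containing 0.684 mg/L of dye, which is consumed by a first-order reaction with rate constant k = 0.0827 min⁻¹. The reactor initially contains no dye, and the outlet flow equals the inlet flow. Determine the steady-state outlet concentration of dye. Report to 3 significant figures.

0.177 mg/L

Species balance: V dC/dt = Q C_in − Q C − k V C.
Steady state (dC/dt = 0): C_ss = Q C_in/(Q + kV) = C_in/(1 + kV/Q).
C_ss = 17.0·0.684/(17.0 + 0.0827·588) = 11.628/65.628 = 0.17718 mg/L.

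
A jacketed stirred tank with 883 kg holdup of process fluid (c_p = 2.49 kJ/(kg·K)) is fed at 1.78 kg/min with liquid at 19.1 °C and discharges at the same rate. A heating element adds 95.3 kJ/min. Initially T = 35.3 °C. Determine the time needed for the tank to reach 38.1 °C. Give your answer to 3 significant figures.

Energy balance: M c_p dT/dt = ṁ c_p (T_in − T) + 95.3.
τ = M/ṁ = 496.07 min; T_ss = T_in + Q̇/(ṁ c_p) = 40.602 °C.
T(t) = T_ss + (T₀ − T_ss) e^(−t/τ). Set T = 38.1:
e^(−t/τ) = (38.1 − 40.602)/(35.3 − 40.602) = 0.47187
t = −496.07 · ln(0.47187) = 372.57 min.

373 min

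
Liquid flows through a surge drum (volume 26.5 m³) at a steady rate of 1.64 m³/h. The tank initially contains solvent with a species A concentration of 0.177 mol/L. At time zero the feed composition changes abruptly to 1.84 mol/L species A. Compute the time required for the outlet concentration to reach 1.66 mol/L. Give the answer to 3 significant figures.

Species balance: V dC/dt = Q(C_in − C) ⇒ τ = V/Q = 16.159 h.
C(t) = C_in + (C₀ − C_in) e^(−t/τ). Set C = 1.66 and solve for t:
e^(−t/τ) = (C − C_in)/(C₀ − C_in) = (1.66 − 1.84)/(0.177 − 1.84) = 0.10824
t = −τ ln(…) = 16.159 × 2.2234 = 35.927 h.

35.9 h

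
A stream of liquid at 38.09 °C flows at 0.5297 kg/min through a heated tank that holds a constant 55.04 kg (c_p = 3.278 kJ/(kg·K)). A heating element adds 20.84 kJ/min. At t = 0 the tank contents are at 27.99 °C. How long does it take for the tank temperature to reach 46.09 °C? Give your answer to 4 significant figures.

M c_p dT/dt = ṁ c_p (T_in − T) + Q̇.
τ = M/ṁ = 103.908 min; T_ss = T_in + Q̇/(ṁ c_p) = 50.0921 °C.
T(t) = T_ss + (T₀ − T_ss) e^(−t/τ). Set T = 46.09:
e^(−t/τ) = (46.09 − 50.0921)/(27.99 − 50.0921) = 0.181075
t = −103.908 · ln(0.181075) = 177.562 min.

177.6 min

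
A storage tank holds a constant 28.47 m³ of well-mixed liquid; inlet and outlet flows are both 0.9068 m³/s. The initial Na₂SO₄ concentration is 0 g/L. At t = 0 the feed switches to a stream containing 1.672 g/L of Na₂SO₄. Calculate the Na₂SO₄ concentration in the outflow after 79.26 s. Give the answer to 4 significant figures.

1.538 g/L

Species balance on the tank: V dC/dt = Q(C_in − C).
So dC/dt = (C_in − C)/τ with τ = V/Q = 28.47/0.9068 = 31.3961 s.
Solution: C(t) = C_in + (C₀ − C_in) e^(−t/τ).
C(79.26) = 1.672 + (0 − 1.672)·e^(−79.26/31.3961) = 1.672 + (-1.67200)·0.0800971 = 1.53808 g/L.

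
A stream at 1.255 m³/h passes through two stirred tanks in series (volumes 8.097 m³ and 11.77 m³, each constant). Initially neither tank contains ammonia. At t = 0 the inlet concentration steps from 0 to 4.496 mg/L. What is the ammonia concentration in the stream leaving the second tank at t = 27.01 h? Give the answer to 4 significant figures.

Each tank obeys Vᵢ dCᵢ/dt = Q(Cᵢ₋₁ − Cᵢ), so τᵢ = Vᵢ/Q.
τ₁ = 8.097/1.255 = 6.45179 h; τ₂ = 11.77/1.255 = 9.37849 h.
Solving the cascade with C₁(0)=C₂(0)=0 gives C₂(t) = C_in[1 − (τ₁ e^(−t/τ₁) − τ₂ e^(−t/τ₂))/(τ₁ − τ₂)].
At t = 27.01: e^(−t/τ₁) = 0.0152004, e^(−t/τ₂) = 0.0561350.
C₂ = 4.496·[1 − (6.45179·0.0152004 − 9.37849·0.0561350)/(-2.92669)] = 4.496·0.853626 = 3.83790 mg/L.

3.838 mg/L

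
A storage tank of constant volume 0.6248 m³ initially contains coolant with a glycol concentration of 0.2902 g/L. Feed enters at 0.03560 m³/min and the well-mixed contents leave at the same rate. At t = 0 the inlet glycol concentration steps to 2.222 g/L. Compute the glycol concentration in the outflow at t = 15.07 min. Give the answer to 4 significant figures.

1.403 g/L

Species balance on the tank: V dC/dt = Q(C_in − C).
Time constant τ = V/Q = 0.6248/0.03560 = 17.5506 min.
This is linear first-order; C(t) = C_in + (C₀ − C_in) e^(−t/τ).
C(15.07) = 2.222 + (0.2902 − 2.222)·e^(−15.07/17.5506) = 2.222 + (-1.93180)·0.423729 = 1.40344 g/L.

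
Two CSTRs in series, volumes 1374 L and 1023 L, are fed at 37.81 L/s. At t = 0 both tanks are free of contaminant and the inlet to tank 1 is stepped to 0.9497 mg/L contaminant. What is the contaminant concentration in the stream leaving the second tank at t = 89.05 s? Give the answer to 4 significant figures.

Species balance on tank i: dCᵢ/dt = (Cᵢ₋₁ − Cᵢ)/τᵢ with τᵢ = Vᵢ/Q.
τ₁ = 1374/37.81 = 36.3396 s; τ₂ = 1023/37.81 = 27.0563 s.
Solving the cascade with C₁(0)=C₂(0)=0 gives C₂(t) = C_in[1 − (τ₁ e^(−t/τ₁) − τ₂ e^(−t/τ₂))/(τ₁ − τ₂)].
At t = 89.05: e^(−t/τ₁) = 0.0862509, e^(−t/τ₂) = 0.0372062.
C₂ = 0.9497·[1 − (36.3396·0.0862509 − 27.0563·0.0372062)/(9.28326)] = 0.9497·0.770807 = 0.732035 mg/L.

0.7320 mg/L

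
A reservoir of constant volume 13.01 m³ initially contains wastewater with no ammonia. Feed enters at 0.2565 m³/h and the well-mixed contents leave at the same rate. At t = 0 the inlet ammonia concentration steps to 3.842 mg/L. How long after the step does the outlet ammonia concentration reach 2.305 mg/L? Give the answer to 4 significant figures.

46.47 h

Species balance: V dC/dt = Q(C_in − C) ⇒ τ = V/Q = 50.7212 h.
C(t) = C_in + (C₀ − C_in) e^(−t/τ). Set C = 2.305 and solve for t:
e^(−t/τ) = (C − C_in)/(C₀ − C_in) = (2.305 − 3.842)/(0 − 3.842) = 0.400052
t = −τ ln(…) = 50.7212 × 0.916161 = 46.4688 h.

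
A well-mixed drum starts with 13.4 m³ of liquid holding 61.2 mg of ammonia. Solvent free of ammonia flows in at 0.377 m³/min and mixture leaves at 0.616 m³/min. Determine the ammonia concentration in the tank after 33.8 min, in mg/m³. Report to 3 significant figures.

Let m(t) be the amount of ammonia. Volume: V(t) = V₀ + (Q_in − Q_out) t = 13.4 − 0.23900 t; V(33.8) = 5.3218 m³.
No ammonia enters, so dm/dt = −Q_out · (m/V).
dm/m = −Q_out dt/(V₀ − 0.23900 t); integrating gives ln(m/m₀) = −(Q_out/(Q_in−Q_out)) ln(V/V₀).
m = m₀ (V₀/V)^(Q_out/(Q_in−Q_out)) = 61.2 × (13.4/5.3218)^(-2.5774) = 5.6636 mg.
C = m/V = 5.6636/5.3218 = 1.0642 mg/m³.

1.06 mg/m³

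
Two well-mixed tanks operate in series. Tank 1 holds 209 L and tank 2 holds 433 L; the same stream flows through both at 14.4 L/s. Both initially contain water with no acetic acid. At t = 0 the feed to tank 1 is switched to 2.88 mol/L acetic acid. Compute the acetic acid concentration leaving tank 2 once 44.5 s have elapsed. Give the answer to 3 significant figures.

Each tank obeys Vᵢ dCᵢ/dt = Q(Cᵢ₋₁ − Cᵢ), so τᵢ = Vᵢ/Q.
τ₁ = 209/14.4 = 14.514 s; τ₂ = 433/14.4 = 30.069 s.
Tank 1: C₁ = C_in(1 − e^(−t/τ₁)). Tank 2 (τ₁ ≠ τ₂): C₂ = C_in[1 − (τ₁ e^(−t/τ₁) − τ₂ e^(−t/τ₂))/(τ₁ − τ₂)].
At t = 44.5: e^(−t/τ₁) = 0.046606, e^(−t/τ₂) = 0.22766.
C₂ = 2.88·[1 − (14.514·0.046606 − 30.069·0.22766)/(-15.556)] = 2.88·0.60341 = 1.7378 mol/L.

1.74 mol/L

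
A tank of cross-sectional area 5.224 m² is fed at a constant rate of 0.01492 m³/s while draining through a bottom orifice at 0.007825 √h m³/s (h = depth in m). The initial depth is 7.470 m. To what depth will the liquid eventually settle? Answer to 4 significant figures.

3.636 m

A dh/dt = Q_in − 0.007825 √h. Steady state requires inflow = outflow:
Q_in = 0.007825 √h_ss ⇒ √h_ss = 0.01492/0.007825 = 1.90671.
h_ss = 1.90671² = 3.63554 m. (Since h₀ = 7.470 m > h_ss, the level will fall toward this value.)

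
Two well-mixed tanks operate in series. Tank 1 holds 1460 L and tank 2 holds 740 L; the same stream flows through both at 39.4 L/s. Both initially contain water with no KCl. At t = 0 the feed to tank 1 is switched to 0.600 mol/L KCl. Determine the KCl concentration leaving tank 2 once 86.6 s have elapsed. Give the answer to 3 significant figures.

0.489 mol/L

Time constants: τᵢ = Vᵢ/Q for each well-mixed tank.
τ₁ = 1460/39.4 = 37.056 s; τ₂ = 740/39.4 = 18.782 s.
Solving the cascade with C₁(0)=C₂(0)=0 gives C₂(t) = C_in[1 − (τ₁ e^(−t/τ₁) − τ₂ e^(−t/τ₂))/(τ₁ − τ₂)].
At t = 86.6: e^(−t/τ₁) = 0.096616, e^(−t/τ₂) = 0.0099432.
C₂ = 0.600·[1 − (37.056·0.096616 − 18.782·0.0099432)/(18.274)] = 0.600·0.81430 = 0.48858 mol/L.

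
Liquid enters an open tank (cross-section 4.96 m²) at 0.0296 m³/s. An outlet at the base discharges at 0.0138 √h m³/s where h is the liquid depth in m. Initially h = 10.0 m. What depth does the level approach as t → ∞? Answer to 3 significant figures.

4.60 m

Level balance: A dh/dt = 0.0296 − 0.0138 √h. Setting dh/dt = 0:
Q_in = 0.0138 √h_ss ⇒ √h_ss = 0.0296/0.0138 = 2.1449.
h_ss = 2.1449² = 4.6007 m. (Since h₀ = 10.0 m > h_ss, the level will fall toward this value.)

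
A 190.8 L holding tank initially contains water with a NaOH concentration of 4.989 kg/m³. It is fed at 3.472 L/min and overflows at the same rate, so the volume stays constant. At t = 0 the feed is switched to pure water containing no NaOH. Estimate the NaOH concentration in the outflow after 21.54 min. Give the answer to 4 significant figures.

3.371 kg/m³

Transient balance on the dissolved component: V dC/dt = Q(C_in − C).
Time constant τ = V/Q = 190.8/3.472 = 54.9539 min.
Solution: C(t) = C_in + (C₀ − C_in) e^(−t/τ).
C(21.54) = 0 + (4.989 − 0)·e^(−21.54/54.9539) = 0 + (4.98900)·0.675728 = 3.37121 kg/m³.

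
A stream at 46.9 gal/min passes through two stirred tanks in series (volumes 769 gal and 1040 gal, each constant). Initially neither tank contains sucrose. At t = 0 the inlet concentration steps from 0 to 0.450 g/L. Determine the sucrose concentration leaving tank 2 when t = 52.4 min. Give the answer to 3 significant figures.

0.340 g/L

Time constants: τᵢ = Vᵢ/Q for each well-mixed tank.
τ₁ = 769/46.9 = 16.397 min; τ₂ = 1040/46.9 = 22.175 min.
Solving the cascade with C₁(0)=C₂(0)=0 gives C₂(t) = C_in[1 − (τ₁ e^(−t/τ₁) − τ₂ e^(−t/τ₂))/(τ₁ − τ₂)].
At t = 52.4: e^(−t/τ₁) = 0.040934, e^(−t/τ₂) = 0.094134.
C₂ = 0.450·[1 − (16.397·0.040934 − 22.175·0.094134)/(-5.7783)] = 0.450·0.75491 = 0.33971 g/L.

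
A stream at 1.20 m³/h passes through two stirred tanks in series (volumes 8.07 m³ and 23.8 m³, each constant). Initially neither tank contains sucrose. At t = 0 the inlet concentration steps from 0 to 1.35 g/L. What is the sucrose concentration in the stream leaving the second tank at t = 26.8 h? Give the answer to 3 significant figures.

0.834 g/L

Species balance on tank i: dCᵢ/dt = (Cᵢ₋₁ − Cᵢ)/τᵢ with τᵢ = Vᵢ/Q.
τ₁ = 8.07/1.20 = 6.7250 h; τ₂ = 23.8/1.20 = 19.833 h.
Tank 1: C₁ = C_in(1 − e^(−t/τ₁)). Tank 2 (τ₁ ≠ τ₂): C₂ = C_in[1 − (τ₁ e^(−t/τ₁) − τ₂ e^(−t/τ₂))/(τ₁ − τ₂)].
At t = 26.8: e^(−t/τ₁) = 0.018590, e^(−t/τ₂) = 0.25891.
C₂ = 1.35·[1 − (6.7250·0.018590 − 19.833·0.25891)/(-13.108)] = 1.35·0.61779 = 0.83402 g/L.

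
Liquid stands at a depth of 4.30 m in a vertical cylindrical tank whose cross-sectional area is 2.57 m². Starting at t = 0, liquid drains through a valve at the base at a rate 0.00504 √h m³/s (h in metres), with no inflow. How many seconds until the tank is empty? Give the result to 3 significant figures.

With no inflow, A dh/dt = −0.00504 √h.
∫ h^(−1/2) dh = −(0.00504/A) ∫ dt, giving 2√h = 2√h₀ − (0.00504/A) t.
Set h = 0: 2√h₀ = (0.00504/A) t_empty ⇒ t_empty = 2A√h₀/0.00504.
t_empty = 2·2.57·√4.30/0.00504 = 5.1400·2.0736/0.00504 = 2114.8 s.

2110 s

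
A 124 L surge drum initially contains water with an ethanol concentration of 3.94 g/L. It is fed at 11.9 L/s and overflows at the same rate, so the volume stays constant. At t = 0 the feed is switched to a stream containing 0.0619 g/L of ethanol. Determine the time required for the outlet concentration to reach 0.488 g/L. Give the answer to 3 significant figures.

23.0 s

Transient balance on the dissolved component: V dC/dt = Q(C_in − C), so τ = V/Q = 10.420 s.
C(t) = C_in + (C₀ − C_in) e^(−t/τ). Set C = 0.488 and solve for t:
e^(−t/τ) = (C − C_in)/(C₀ − C_in) = (0.488 − 0.0619)/(3.94 − 0.0619) = 0.10987
t = −τ ln(…) = 10.420 × 2.2084 = 23.012 s.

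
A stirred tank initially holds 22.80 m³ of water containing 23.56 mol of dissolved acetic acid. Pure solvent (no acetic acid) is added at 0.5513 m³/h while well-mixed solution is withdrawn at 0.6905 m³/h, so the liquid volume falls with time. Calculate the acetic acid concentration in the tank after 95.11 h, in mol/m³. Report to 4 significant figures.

0.03307 mol/m³

Let m(t) be the amount of acetic acid. Volume: V(t) = V₀ + (Q_in − Q_out) t = 22.80 − 0.139200 t; V(95.11) = 9.56069 m³.
Solute balance: dm/dt = 0 − Q_out C = −Q_out m/V(t).
dm/m = −Q_out dt/(V₀ − 0.139200 t); integrating gives ln(m/m₀) = −(Q_out/(Q_in−Q_out)) ln(V/V₀).
m = m₀ (V₀/V)^(Q_out/(Q_in−Q_out)) = 23.56 × (22.80/9.56069)^(-4.96049) = 0.316126 mol.
C = m/V = 0.316126/9.56069 = 0.0330652 mol/m³.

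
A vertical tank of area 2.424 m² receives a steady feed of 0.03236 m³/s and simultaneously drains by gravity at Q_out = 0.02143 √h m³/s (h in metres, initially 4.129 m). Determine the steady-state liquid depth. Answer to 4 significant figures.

Level balance: A dh/dt = 0.03236 − 0.02143 √h. Setting dh/dt = 0:
Q_in = 0.02143 √h_ss ⇒ √h_ss = 0.03236/0.02143 = 1.51003.
h_ss = 1.51003² = 2.28020 m. (Since h₀ = 4.129 m > h_ss, the level will fall toward this value.)

2.280 m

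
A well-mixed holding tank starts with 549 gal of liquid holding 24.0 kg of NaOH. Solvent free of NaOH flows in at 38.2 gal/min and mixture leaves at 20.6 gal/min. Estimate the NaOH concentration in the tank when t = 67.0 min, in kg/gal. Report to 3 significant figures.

Let m(t) be the amount of NaOH. Volume: V(t) = V₀ + (Q_in − Q_out) t = 549 + 17.600 t; V(67.0) = 1728.2 gal.
No NaOH enters, so dm/dt = −Q_out · (m/V).
dm/m = −Q_out dt/(V₀ + 17.600 t); integrating gives ln(m/m₀) = −(Q_out/(Q_in−Q_out)) ln(V/V₀).
m = m₀ (V₀/V)^(Q_out/(Q_in−Q_out)) = 24.0 × (549/1728.2)^(1.1705) = 6.2705 kg.
C = m/V = 6.2705/1728.2 = 0.0036283 kg/gal.

0.00363 kg/gal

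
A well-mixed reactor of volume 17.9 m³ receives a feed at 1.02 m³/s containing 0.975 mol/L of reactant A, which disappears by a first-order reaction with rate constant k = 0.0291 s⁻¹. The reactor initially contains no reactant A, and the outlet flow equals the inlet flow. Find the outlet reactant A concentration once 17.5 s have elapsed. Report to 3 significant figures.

Species balance: V dC/dt = Q C_in − Q C − k V C.
This is linear with rate a = Q/V + k = 0.086083 s⁻¹.
C_ss = Q C_in/(Q + kV) = 0.64541 mol/L; C(t) = C_ss + (C₀ − C_ss) e^(−a t).
C(17.5) = 0.64541 + (-0.64541)·e^(−0.086083·17.5) = 0.64541 + (-0.64541)·0.22169 = 0.50232 mol/L.

0.502 mol/L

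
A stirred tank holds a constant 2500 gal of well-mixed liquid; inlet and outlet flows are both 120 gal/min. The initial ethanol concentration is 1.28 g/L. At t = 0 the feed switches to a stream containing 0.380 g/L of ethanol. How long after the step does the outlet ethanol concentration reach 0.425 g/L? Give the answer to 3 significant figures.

Species balance on the tank: V dC/dt = Q(C_in − C), so τ = V/Q = 20.833 min.
C(t) = C_in + (C₀ − C_in) e^(−t/τ). Set C = 0.425 and solve for t:
e^(−t/τ) = (C − C_in)/(C₀ − C_in) = (0.425 − 0.380)/(1.28 − 0.380) = 0.050000
t = −τ ln(…) = 20.833 × 2.9957 = 62.411 min.

62.4 min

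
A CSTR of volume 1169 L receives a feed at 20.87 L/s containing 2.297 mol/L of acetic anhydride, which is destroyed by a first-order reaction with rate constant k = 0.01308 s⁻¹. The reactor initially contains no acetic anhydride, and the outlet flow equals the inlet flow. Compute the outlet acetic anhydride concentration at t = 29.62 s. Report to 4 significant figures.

0.7954 mol/L

V dC/dt = Q(C_in − C) − k V C.
dC/dt = (Q/V) C_in − (Q/V + k) C; effective rate a = Q/V + k = 0.0178529 + 0.01308 = 0.0309329 s⁻¹.
C_ss = Q C_in/(Q + kV) = 1.32571 mol/L; C(t) = C_ss + (C₀ − C_ss) e^(−a t).
C(29.62) = 1.32571 + (-1.32571)·e^(−0.0309329·29.62) = 1.32571 + (-1.32571)·0.400024 = 0.795395 mol/L.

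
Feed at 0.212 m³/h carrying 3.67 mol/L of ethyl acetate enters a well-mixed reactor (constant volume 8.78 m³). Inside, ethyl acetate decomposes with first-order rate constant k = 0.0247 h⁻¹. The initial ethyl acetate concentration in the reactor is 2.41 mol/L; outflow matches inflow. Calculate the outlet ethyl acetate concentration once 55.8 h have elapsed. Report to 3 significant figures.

1.85 mol/L

Species balance: V dC/dt = Q C_in − Q C − k V C.
This is linear with rate a = Q/V + k = 0.048846 h⁻¹.
C_ss = Q C_in/(Q + kV) = 1.8142 mol/L; C(t) = C_ss + (C₀ − C_ss) e^(−a t).
C(55.8) = 1.8142 + (0.59582)·e^(−0.048846·55.8) = 1.8142 + (0.59582)·0.065507 = 1.8532 mol/L.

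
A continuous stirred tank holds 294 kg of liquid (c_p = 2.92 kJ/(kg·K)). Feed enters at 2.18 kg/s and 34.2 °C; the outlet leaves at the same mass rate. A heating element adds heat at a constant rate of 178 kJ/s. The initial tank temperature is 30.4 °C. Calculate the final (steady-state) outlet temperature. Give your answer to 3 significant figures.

62.2 °C

M c_p dT/dt = ṁ c_p (T_in − T) + Q̇.
At steady state dT/dt = 0 ⇒ T_ss = T_in + Q̇/(ṁ c_p) = 34.2 + 178/(2.18·2.92) = 62.163 °C.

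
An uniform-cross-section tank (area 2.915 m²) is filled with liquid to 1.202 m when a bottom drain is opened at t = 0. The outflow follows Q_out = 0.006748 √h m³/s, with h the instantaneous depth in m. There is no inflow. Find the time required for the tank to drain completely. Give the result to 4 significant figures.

947.2 s

With no inflow, A dh/dt = −0.006748 √h.
Separate and integrate: 2(√h − √h₀) = −(0.006748/A) t.
Tank is empty when √h = 0: t_empty = 2A√h₀/0.006748.
t_empty = 2·2.915·√1.202/0.006748 = 5.83000·1.09636/0.006748 = 947.209 s.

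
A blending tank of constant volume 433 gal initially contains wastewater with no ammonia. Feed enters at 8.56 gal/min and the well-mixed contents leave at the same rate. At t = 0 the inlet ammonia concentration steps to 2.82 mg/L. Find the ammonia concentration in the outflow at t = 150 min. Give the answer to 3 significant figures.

Unsteady species balance (constant V, well mixed): V dC/dt = Q(C_in − C).
So dC/dt = (C_in − C)/τ with τ = V/Q = 433/8.56 = 50.584 min.
This is linear first-order; C(t) = C_in + (C₀ − C_in) e^(−t/τ).
C(150) = 2.82 + (0 − 2.82)·e^(−150/50.584) = 2.82 + (-2.8200)·0.051542 = 2.6747 mg/L.

2.67 mg/L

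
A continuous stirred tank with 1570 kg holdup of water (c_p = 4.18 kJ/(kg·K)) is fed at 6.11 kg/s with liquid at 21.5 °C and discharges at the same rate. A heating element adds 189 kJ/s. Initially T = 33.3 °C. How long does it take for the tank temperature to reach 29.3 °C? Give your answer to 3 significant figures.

Energy balance: M c_p dT/dt = ṁ c_p (T_in − T) + 189.
τ = M/ṁ = 256.96 s; T_ss = T_in + Q̇/(ṁ c_p) = 28.900 °C.
T(t) = T_ss + (T₀ − T_ss) e^(−t/τ). Set T = 29.3:
e^(−t/τ) = (29.3 − 28.900)/(33.3 − 28.900) = 0.090865
t = −256.96 · ln(0.090865) = 616.28 s.

616 s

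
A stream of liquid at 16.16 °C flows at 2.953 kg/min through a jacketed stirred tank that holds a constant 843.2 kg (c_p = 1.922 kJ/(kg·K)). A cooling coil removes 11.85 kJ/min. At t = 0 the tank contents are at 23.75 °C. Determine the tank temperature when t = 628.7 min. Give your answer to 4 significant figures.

15.14 °C

M c_p dT/dt = ṁ c_p (T_in − T) − Q̇.
Rearrange: dT/dt = (T_ss − T)/τ with τ = M/ṁ = 285.540 min and T_ss = T_in − Q̇/(ṁ c_p) = 14.0721 °C.
This is linear first-order; T(t) = T_ss + (T₀ − T_ss) e^(−t/τ).
T(628.7) = 14.0721 + (9.67786)·e^(−628.7/285.540) = 14.0721 + (9.67786)·0.110605 = 15.1426 °C.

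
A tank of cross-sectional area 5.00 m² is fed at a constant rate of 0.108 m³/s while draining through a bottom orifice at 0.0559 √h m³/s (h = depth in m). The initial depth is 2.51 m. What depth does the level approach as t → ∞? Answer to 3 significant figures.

A dh/dt = Q_in − 0.0559 √h. Steady state requires inflow = outflow:
Q_in = 0.0559 √h_ss ⇒ √h_ss = 0.108/0.0559 = 1.9320.
h_ss = 1.9320² = 3.7327 m. (Since h₀ = 2.51 m < h_ss, the level will rise toward this value.)

3.73 m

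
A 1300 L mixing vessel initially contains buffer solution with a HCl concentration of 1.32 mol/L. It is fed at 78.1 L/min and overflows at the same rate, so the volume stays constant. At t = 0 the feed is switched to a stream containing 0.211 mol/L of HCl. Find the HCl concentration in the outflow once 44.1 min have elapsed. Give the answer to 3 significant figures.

0.289 mol/L

Transient balance on the dissolved component: V dC/dt = Q(C_in − C).
Rewrite as dC/dt + C/τ = C_in/τ, τ = V/Q = 16.645 min.
Solution: C(t) = C_in + (C₀ − C_in) e^(−t/τ).
C(44.1) = 0.211 + (1.32 − 0.211)·e^(−44.1/16.645) = 0.211 + (1.1090)·0.070694 = 0.28940 mol/L.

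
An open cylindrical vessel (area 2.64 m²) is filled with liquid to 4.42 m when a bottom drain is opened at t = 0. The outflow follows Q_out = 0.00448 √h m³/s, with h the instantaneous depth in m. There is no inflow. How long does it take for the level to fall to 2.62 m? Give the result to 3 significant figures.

A dh/dt = −Q_out = −0.00448 √h.
This is separable: 2 d(√h)/dt = −0.00448/A, so √h = √h₀ − (0.00448/(2A)) t.
t = 2A(√h₀ − √h)/0.00448 = 2·2.64·(√4.42 − √2.62)/0.00448
  = 5.2800 × (2.1024 − 1.6186) / 0.00448 = 570.12 s.

570 s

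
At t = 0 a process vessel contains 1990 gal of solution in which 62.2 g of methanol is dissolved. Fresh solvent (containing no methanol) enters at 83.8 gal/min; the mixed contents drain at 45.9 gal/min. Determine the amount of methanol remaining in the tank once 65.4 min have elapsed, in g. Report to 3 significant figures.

23.4 g

Total volume: dV/dt = Q_in − Q_out = 37.900 gal/min, so V(t) = 1990 + 37.900 t and V(65.4) = 4468.7 gal.
No methanol enters, so dm/dt = −Q_out · (m/V).
dm/m = −Q_out dt/(V₀ + 37.900 t); integrating gives ln(m/m₀) = −(Q_out/(Q_in−Q_out)) ln(V/V₀).
m = m₀ (V₀/V)^(Q_out/(Q_in−Q_out)) = 62.2 × (1990/4468.7)^(1.2111) = 23.351 g.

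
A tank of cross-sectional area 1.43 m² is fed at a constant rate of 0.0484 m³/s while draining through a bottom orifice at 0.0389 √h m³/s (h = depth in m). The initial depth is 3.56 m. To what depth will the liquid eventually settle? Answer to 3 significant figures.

1.55 m

Unsteady balance on liquid volume: A dh/dt = Q_in − 0.0389 √h. At steady state dh/dt = 0:
Q_in = 0.0389 √h_ss ⇒ √h_ss = 0.0484/0.0389 = 1.2442.
h_ss = 1.2442² = 1.5481 m. (Since h₀ = 3.56 m > h_ss, the level will fall toward this value.)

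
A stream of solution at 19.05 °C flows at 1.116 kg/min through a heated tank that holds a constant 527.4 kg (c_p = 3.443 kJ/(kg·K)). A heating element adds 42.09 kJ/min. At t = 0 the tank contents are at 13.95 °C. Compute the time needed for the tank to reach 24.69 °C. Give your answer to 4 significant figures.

522.5 min

M c_p dT/dt = ṁ c_p (T_in − T) + Q̇.
τ = M/ṁ = 472.581 min; T_ss = T_in + Q̇/(ṁ c_p) = 30.0041 °C.
T(t) = T_ss + (T₀ − T_ss) e^(−t/τ). Set T = 24.69:
e^(−t/τ) = (24.69 − 30.0041)/(13.95 − 30.0041) = 0.331013
t = −472.581 · ln(0.331013) = 522.484 min.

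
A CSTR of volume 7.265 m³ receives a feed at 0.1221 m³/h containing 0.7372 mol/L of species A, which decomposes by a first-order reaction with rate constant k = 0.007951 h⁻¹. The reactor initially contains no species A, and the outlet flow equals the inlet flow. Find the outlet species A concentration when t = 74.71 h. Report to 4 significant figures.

V dC/dt = Q(C_in − C) − k V C.
This is linear with rate a = Q/V + k = 0.0247576 h⁻¹.
C_ss = Q C_in/(Q + kV) = 0.500445 mol/L; C(t) = C_ss + (C₀ − C_ss) e^(−a t).
C(74.71) = 0.500445 + (-0.500445)·e^(−0.0247576·74.71) = 0.500445 + (-0.500445)·0.157294 = 0.421729 mol/L.

0.4217 mol/L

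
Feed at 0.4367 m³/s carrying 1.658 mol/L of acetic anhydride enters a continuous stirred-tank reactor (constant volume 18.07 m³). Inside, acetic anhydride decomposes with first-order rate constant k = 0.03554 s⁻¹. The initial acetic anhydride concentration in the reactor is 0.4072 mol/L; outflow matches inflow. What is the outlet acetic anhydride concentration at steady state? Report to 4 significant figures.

Species balance: V dC/dt = Q C_in − Q C − k V C.
Steady state (dC/dt = 0): C_ss = Q C_in/(Q + kV) = C_in/(1 + kV/Q).
C_ss = 0.4367·1.658/(0.4367 + 0.03554·18.07) = 0.724049/1.07891 = 0.671094 mol/L.

0.6711 mol/L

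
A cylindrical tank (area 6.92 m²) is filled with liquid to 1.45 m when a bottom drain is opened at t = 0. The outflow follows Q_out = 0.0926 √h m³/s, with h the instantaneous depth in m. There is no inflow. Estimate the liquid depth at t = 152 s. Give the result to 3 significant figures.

Unsteady balance on liquid volume: A dh/dt = −0.0926 √h.
Separate and integrate: 2(√h − √h₀) = −(0.0926/A) t.
√h = √1.45 − 0.0926·152/(2·6.92) = 1.2042 − 1.0170 = 0.18717.
h = 0.18717² = 0.035031 m.

0.0350 m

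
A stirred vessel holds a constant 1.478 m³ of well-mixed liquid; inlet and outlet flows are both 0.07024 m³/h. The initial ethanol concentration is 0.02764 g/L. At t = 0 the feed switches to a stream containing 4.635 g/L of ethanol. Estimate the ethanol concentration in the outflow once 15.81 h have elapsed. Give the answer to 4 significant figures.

2.462 g/L

Accumulation = in − out for the solute gives V dC/dt = Q(C_in − C).
Time constant τ = V/Q = 1.478/0.07024 = 21.0421 h.
Solution: C(t) = C_in + (C₀ − C_in) e^(−t/τ).
C(15.81) = 4.635 + (0.02764 − 4.635)·e^(−15.81/21.0421) = 4.635 + (-4.60736)·0.471730 = 2.46157 g/L.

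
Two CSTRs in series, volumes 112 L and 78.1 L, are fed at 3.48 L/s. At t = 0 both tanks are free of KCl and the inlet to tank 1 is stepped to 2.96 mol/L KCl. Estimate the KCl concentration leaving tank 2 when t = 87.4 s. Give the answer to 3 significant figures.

Each tank obeys Vᵢ dCᵢ/dt = Q(Cᵢ₋₁ − Cᵢ), so τᵢ = Vᵢ/Q.
τ₁ = 112/3.48 = 32.184 s; τ₂ = 78.1/3.48 = 22.443 s.
Solving the cascade with C₁(0)=C₂(0)=0 gives C₂(t) = C_in[1 − (τ₁ e^(−t/τ₁) − τ₂ e^(−t/τ₂))/(τ₁ − τ₂)].
At t = 87.4: e^(−t/τ₁) = 0.066162, e^(−t/τ₂) = 0.020356.
C₂ = 2.96·[1 − (32.184·0.066162 − 22.443·0.020356)/(9.7414)] = 2.96·0.82831 = 2.4518 mol/L.

2.45 mol/L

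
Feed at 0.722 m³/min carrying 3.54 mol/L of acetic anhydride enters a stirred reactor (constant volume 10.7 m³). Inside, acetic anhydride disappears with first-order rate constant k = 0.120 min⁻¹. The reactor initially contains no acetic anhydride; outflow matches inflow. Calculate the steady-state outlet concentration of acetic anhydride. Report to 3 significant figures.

1.27 mol/L

Species balance: V dC/dt = Q C_in − Q C − k V C.
Steady state (dC/dt = 0): C_ss = Q C_in/(Q + kV) = C_in/(1 + kV/Q).
C_ss = 0.722·3.54/(0.722 + 0.120·10.7) = 2.5559/2.0060 = 1.2741 mol/L.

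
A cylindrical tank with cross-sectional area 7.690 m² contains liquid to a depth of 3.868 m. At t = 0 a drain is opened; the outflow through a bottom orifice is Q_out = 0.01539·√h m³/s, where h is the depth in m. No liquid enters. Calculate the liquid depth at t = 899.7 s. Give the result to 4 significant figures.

Volume balance on the tank: A dh/dt = −0.01539 √h.
This is separable: 2 d(√h)/dt = −0.01539/A, so √h = √h₀ − (0.01539/(2A)) t.
√h = √3.868 − 0.01539·899.7/(2·7.690) = 1.96672 − 0.900285 = 1.06644.
h = 1.06644² = 1.13729 m.

1.137 m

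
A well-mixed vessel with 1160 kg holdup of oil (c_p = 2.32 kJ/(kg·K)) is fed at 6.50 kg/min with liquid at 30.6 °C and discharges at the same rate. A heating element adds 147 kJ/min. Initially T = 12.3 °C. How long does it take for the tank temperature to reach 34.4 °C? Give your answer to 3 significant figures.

M c_p dT/dt = ṁ c_p (T_in − T) + Q̇.
τ = M/ṁ = 178.46 min; T_ss = T_in + Q̇/(ṁ c_p) = 40.348 °C.
T(t) = T_ss + (T₀ − T_ss) e^(−t/τ). Set T = 34.4:
e^(−t/τ) = (34.4 − 40.348)/(12.3 − 40.348) = 0.21207
t = −178.46 · ln(0.21207) = 276.77 min.

277 min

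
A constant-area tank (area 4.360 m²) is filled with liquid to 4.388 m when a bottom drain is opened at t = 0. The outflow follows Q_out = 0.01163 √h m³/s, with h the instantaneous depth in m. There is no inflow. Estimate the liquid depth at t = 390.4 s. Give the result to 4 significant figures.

A dh/dt = −Q_out = −0.01163 √h.
∫ h^(−1/2) dh = −(0.01163/A) ∫ dt, giving 2√h = 2√h₀ − (0.01163/A) t.
√h = √4.388 − 0.01163·390.4/(2·4.360) = 2.09476 − 0.520683 = 1.57407.
h = 1.57407² = 2.47771 m.

2.478 m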